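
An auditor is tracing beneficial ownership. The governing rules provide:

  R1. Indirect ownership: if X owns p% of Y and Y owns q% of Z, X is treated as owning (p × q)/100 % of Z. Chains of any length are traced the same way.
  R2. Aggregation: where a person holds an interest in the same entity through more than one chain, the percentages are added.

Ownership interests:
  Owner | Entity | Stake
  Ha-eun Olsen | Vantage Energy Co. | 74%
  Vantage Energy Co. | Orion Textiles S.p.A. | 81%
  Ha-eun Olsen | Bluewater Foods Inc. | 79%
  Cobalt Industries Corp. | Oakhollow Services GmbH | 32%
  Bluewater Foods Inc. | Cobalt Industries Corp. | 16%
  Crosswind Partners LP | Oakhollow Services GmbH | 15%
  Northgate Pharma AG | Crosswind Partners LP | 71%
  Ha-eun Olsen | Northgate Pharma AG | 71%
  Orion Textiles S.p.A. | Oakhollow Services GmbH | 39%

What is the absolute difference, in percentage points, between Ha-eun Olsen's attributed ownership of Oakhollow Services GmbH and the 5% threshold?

Chain via Northgate Pharma AG → Crosswind Partners LP (R1): 71% × 71% × 15% = 7.5615% of Oakhollow Services GmbH.
Chain via Bluewater Foods Inc. → Cobalt Industries Corp. (R1): 79% × 16% × 32% = 4.0448% of Oakhollow Services GmbH.
Chain via Vantage Energy Co. → Orion Textiles S.p.A. (R1): 74% × 81% × 39% = 23.3766% of Oakhollow Services GmbH.
Aggregating (R2): 7.5615% + 4.0448% + 23.3766% = 34.9829%.
34.9829% exceeds the 5% threshold by 29.9829 percentage points.

29.9829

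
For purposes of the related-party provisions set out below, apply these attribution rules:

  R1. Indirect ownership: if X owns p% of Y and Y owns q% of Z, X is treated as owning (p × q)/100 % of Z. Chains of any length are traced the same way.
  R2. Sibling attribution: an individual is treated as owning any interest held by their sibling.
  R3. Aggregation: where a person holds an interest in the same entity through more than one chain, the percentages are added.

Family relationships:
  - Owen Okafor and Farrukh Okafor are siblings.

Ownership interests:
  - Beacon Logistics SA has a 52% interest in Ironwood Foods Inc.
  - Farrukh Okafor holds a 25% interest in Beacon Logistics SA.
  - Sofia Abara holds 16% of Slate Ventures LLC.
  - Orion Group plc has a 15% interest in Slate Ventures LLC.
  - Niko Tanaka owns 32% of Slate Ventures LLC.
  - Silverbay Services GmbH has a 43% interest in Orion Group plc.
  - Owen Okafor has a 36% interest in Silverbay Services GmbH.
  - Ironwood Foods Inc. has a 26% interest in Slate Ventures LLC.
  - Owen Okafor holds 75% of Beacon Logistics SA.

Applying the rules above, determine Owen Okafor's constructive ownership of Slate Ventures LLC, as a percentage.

By sibling attribution (R2), Owen Okafor is treated as also owning Farrukh Okafor's interest in Beacon Logistics SA, giving 75% + 25% = 100%.
Chain via Silverbay Services GmbH → Orion Group plc (R1): 36% × 43% × 15% = 2.322% of Slate Ventures LLC.
Chain via Beacon Logistics SA → Ironwood Foods Inc. (R1): 100% × 52% × 26% = 13.52% of Slate Ventures LLC.
Aggregating (R3): 2.322% + 13.52% = 15.842%.

15.842%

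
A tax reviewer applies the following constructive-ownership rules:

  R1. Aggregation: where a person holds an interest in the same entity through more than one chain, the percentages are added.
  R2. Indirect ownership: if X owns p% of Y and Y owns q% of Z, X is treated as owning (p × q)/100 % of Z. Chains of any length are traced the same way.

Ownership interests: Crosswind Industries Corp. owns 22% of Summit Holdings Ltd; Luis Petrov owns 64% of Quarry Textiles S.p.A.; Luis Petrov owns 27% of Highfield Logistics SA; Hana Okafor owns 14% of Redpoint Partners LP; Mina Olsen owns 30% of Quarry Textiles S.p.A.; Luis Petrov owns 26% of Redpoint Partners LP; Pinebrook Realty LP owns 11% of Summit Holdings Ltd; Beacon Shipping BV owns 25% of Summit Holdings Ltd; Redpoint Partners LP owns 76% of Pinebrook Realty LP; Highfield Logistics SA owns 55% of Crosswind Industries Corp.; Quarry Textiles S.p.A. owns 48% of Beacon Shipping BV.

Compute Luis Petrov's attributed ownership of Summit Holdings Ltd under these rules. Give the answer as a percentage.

Chain via Redpoint Partners LP → Pinebrook Realty LP (R2): 26% × 76% × 11% = 2.1736% of Summit Holdings Ltd.
Chain via Highfield Logistics SA → Crosswind Industries Corp. (R2): 27% × 55% × 22% = 3.267% of Summit Holdings Ltd.
Chain via Quarry Textiles S.p.A. → Beacon Shipping BV (R2): 64% × 48% × 25% = 7.68% of Summit Holdings Ltd.
Aggregating (R1): 2.1736% + 3.267% + 7.68% = 13.1206%.

13.1206%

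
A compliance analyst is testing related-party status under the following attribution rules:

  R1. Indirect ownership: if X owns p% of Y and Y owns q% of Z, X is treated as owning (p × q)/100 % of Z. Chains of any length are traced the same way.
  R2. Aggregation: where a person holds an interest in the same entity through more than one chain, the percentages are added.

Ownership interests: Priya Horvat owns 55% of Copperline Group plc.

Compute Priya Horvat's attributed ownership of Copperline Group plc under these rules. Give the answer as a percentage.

55%

Direct interest in Copperline Group plc: 55%.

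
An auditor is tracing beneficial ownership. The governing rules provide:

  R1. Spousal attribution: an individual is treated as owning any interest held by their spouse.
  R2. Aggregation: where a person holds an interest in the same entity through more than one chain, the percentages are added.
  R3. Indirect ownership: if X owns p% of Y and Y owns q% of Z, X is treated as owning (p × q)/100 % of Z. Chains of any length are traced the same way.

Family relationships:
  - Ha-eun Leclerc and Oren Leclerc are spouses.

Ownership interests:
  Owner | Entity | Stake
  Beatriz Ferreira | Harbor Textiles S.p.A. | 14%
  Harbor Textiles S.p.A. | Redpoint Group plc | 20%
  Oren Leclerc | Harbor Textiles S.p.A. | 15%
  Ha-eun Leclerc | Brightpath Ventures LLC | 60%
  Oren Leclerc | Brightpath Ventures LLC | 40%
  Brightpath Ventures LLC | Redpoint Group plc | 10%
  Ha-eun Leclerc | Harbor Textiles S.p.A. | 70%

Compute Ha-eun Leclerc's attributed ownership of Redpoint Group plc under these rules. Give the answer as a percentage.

27%

By spousal attribution (R1), Ha-eun Leclerc is treated as also owning Oren Leclerc's interest in Brightpath Ventures LLC, giving 60% + 40% = 100%.
By spousal attribution (R1), Ha-eun Leclerc is treated as also owning Oren Leclerc's interest in Harbor Textiles S.p.A, giving 70% + 15% = 85%.
Chain via Brightpath Ventures LLC (R3): 100% × 10% = 10% of Redpoint Group plc.
Chain via Harbor Textiles S.p.A. (R3): 85% × 20% = 17% of Redpoint Group plc.
Aggregating (R2): 10% + 17% = 27%.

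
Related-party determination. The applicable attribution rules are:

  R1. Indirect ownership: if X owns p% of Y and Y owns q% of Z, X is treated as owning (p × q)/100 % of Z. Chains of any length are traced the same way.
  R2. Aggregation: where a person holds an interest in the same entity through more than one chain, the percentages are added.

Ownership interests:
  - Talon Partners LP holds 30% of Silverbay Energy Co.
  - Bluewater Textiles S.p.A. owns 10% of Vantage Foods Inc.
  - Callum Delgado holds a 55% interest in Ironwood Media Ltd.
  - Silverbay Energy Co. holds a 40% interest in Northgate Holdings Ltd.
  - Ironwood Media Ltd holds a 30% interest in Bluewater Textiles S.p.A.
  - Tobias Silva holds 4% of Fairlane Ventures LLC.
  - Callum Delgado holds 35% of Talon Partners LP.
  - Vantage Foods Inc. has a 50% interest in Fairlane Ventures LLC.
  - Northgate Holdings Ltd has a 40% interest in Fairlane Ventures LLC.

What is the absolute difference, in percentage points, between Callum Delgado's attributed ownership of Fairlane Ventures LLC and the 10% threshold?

Chain via Talon Partners LP → Silverbay Energy Co. → Northgate Holdings Ltd (R1): 35% × 30% × 40% × 40% = 1.68% of Fairlane Ventures LLC.
Chain via Ironwood Media Ltd → Bluewater Textiles S.p.A. → Vantage Foods Inc. (R1): 55% × 30% × 10% × 50% = 0.825% of Fairlane Ventures LLC.
Aggregating (R2): 1.68% + 0.825% = 2.505%.
2.505% falls short of the 10% threshold by 7.495 percentage points.

7.495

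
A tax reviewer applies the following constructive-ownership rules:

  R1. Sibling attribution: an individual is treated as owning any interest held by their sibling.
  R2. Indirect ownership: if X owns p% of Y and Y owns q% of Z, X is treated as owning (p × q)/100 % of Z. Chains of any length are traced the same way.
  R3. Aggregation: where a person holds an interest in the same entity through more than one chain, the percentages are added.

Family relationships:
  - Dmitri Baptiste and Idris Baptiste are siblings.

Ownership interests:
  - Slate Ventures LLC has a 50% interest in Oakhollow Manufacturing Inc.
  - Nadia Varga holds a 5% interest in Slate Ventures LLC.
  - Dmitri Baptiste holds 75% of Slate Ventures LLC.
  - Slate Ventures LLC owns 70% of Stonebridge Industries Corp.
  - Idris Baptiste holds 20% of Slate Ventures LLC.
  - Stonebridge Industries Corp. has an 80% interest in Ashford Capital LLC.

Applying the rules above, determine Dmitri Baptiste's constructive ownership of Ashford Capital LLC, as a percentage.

By sibling attribution (R1), Dmitri Baptiste is treated as also owning Idris Baptiste's interest in Slate Ventures LLC, giving 75% + 20% = 95%.
Chain via Slate Ventures LLC → Stonebridge Industries Corp. (R2): 95% × 70% × 80% = 53.2% of Ashford Capital LLC.

53.2%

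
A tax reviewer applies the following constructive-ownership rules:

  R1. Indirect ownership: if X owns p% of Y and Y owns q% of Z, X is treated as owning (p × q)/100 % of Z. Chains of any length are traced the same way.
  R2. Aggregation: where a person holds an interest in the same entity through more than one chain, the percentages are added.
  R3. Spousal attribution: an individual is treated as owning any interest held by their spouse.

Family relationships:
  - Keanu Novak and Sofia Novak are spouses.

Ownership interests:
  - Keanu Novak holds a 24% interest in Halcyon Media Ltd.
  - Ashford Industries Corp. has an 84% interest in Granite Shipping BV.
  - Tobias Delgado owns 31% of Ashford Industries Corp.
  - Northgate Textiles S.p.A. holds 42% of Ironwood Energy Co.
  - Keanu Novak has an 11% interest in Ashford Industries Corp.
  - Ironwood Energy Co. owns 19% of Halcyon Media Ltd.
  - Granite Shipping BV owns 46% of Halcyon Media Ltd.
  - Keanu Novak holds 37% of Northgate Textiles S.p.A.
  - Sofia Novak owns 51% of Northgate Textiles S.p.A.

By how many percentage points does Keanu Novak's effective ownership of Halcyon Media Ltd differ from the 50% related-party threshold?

14.7272

By spousal attribution (R3), Keanu Novak is treated as also owning Sofia Novak's interest in Northgate Textiles S.p.A, giving 37% + 51% = 88%.
Chain via Northgate Textiles S.p.A. → Ironwood Energy Co. (R1): 88% × 42% × 19% = 7.0224% of Halcyon Media Ltd.
Chain via Ashford Industries Corp. → Granite Shipping BV (R1): 11% × 84% × 46% = 4.2504% of Halcyon Media Ltd.
Direct interest in Halcyon Media Ltd: 24%.
Aggregating (R2): 7.0224% + 4.2504% + 24% = 35.2728%.
35.2728% falls short of the 50% threshold by 14.7272 percentage points.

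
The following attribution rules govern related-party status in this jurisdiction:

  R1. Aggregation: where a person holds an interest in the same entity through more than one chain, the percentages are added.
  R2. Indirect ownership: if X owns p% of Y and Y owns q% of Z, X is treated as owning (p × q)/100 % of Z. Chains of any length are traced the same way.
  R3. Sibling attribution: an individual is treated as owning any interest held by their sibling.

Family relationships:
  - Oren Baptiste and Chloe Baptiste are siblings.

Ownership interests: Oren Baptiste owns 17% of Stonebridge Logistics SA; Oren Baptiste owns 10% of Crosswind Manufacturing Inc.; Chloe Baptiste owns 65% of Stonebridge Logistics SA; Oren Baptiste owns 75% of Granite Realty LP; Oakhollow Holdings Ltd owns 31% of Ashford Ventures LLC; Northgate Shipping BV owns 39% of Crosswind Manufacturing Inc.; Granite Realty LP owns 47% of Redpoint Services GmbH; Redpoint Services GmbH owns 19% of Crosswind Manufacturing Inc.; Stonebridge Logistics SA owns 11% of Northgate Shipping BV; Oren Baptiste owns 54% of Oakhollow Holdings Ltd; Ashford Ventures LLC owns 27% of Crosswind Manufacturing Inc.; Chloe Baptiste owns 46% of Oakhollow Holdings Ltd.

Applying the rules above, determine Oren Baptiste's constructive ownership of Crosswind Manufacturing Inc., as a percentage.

By sibling attribution (R3), Oren Baptiste is treated as also owning Chloe Baptiste's interest in Oakhollow Holdings Ltd, giving 54% + 46% = 100%.
By sibling attribution (R3), Oren Baptiste is treated as also owning Chloe Baptiste's interest in Stonebridge Logistics SA, giving 17% + 65% = 82%.
Chain via Oakhollow Holdings Ltd → Ashford Ventures LLC (R2): 100% × 31% × 27% = 8.37% of Crosswind Manufacturing Inc.
Chain via Granite Realty LP → Redpoint Services GmbH (R2): 75% × 47% × 19% = 6.6975% of Crosswind Manufacturing Inc.
Chain via Stonebridge Logistics SA → Northgate Shipping BV (R2): 82% × 11% × 39% = 3.5178% of Crosswind Manufacturing Inc.
Direct interest in Crosswind Manufacturing Inc: 10%.
Aggregating (R1): 8.37% + 6.6975% + 3.5178% + 10% = 28.5853%.

28.5853%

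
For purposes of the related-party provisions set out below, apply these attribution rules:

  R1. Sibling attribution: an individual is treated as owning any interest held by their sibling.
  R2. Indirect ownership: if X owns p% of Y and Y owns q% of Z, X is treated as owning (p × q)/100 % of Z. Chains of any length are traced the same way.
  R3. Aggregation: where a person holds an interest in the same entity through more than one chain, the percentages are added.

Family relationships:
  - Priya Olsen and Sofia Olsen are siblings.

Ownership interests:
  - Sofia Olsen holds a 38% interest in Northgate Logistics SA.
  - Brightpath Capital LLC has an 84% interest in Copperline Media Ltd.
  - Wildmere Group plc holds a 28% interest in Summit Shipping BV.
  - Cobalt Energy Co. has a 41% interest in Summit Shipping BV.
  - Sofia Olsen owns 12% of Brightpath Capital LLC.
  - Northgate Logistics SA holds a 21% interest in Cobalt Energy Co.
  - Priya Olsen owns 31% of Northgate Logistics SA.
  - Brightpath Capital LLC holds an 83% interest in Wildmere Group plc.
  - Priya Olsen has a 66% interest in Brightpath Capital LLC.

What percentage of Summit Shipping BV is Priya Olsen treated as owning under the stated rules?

24.0681%

By sibling attribution (R1), Priya Olsen is treated as also owning Sofia Olsen's interest in Northgate Logistics SA, giving 31% + 38% = 69%.
By sibling attribution (R1), Priya Olsen is treated as also owning Sofia Olsen's interest in Brightpath Capital LLC, giving 66% + 12% = 78%.
Chain via Northgate Logistics SA → Cobalt Energy Co. (R2): 69% × 21% × 41% = 5.9409% of Summit Shipping BV.
Chain via Brightpath Capital LLC → Wildmere Group plc (R2): 78% × 83% × 28% = 18.1272% of Summit Shipping BV.
Aggregating (R3): 5.9409% + 18.1272% = 24.0681%.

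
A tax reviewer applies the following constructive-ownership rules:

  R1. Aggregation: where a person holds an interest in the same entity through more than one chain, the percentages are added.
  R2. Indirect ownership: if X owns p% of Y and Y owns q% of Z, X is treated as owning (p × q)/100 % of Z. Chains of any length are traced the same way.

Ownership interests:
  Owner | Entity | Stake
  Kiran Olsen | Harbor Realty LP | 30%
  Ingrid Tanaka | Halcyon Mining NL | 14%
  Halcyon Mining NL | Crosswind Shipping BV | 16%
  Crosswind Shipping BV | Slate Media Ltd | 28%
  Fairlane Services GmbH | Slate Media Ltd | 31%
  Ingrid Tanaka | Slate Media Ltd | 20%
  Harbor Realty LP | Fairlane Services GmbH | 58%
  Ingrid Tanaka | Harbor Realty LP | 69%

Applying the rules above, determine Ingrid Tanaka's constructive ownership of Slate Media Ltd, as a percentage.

Chain via Halcyon Mining NL → Crosswind Shipping BV (R2): 14% × 16% × 28% = 0.6272% of Slate Media Ltd.
Chain via Harbor Realty LP → Fairlane Services GmbH (R2): 69% × 58% × 31% = 12.4062% of Slate Media Ltd.
Direct interest in Slate Media Ltd: 20%.
Aggregating (R1): 0.6272% + 12.4062% + 20% = 33.0334%.

33.0334%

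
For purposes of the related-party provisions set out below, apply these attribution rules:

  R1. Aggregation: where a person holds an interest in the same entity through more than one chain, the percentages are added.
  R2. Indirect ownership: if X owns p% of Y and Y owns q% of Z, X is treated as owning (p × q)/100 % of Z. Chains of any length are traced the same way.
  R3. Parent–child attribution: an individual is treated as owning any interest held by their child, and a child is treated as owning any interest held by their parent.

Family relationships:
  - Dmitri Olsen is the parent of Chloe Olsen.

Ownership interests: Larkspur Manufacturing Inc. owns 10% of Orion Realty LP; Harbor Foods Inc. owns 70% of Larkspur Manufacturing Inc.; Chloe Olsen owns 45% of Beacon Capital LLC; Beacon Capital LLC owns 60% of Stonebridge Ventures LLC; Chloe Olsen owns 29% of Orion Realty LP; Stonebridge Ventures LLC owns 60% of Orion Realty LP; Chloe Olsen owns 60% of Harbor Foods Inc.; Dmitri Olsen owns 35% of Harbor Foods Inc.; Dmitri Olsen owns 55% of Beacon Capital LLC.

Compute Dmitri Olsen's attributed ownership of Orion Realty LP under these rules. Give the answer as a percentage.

By parent–child attribution (R3), Dmitri Olsen is treated as also owning Chloe Olsen's interest in Harbor Foods Inc, giving 35% + 60% = 95%.
By parent–child attribution (R3), Dmitri Olsen is treated as also owning Chloe Olsen's interest in Beacon Capital LLC, giving 55% + 45% = 100%.
By parent–child attribution (R3), Dmitri Olsen is treated as owning Chloe Olsen's 29% interest in Orion Realty LP.
Chain via Harbor Foods Inc. → Larkspur Manufacturing Inc. (R2): 95% × 70% × 10% = 6.65% of Orion Realty LP.
Chain via Beacon Capital LLC → Stonebridge Ventures LLC (R2): 100% × 60% × 60% = 36% of Orion Realty LP.
Direct interest in Orion Realty LP: 29%.
Aggregating (R1): 6.65% + 36% + 29% = 71.65%.

71.65%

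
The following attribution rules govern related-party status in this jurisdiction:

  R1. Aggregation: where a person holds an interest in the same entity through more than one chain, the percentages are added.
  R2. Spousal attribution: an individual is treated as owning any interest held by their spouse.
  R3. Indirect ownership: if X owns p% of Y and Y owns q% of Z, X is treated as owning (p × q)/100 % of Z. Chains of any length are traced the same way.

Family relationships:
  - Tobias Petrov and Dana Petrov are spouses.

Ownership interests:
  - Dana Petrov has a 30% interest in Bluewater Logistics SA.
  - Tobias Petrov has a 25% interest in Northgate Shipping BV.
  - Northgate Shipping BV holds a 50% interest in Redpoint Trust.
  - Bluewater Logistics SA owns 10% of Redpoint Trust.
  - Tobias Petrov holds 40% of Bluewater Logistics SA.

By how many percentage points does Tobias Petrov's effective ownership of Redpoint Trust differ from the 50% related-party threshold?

By spousal attribution (R2), Tobias Petrov is treated as also owning Dana Petrov's interest in Bluewater Logistics SA, giving 40% + 30% = 70%.
Chain via Bluewater Logistics SA (R3): 70% × 10% = 7% of Redpoint Trust.
Chain via Northgate Shipping BV (R3): 25% × 50% = 12.5% of Redpoint Trust.
Aggregating (R1): 7% + 12.5% = 19.5%.
19.5% falls short of the 50% threshold by 30.5 percentage points.

30.5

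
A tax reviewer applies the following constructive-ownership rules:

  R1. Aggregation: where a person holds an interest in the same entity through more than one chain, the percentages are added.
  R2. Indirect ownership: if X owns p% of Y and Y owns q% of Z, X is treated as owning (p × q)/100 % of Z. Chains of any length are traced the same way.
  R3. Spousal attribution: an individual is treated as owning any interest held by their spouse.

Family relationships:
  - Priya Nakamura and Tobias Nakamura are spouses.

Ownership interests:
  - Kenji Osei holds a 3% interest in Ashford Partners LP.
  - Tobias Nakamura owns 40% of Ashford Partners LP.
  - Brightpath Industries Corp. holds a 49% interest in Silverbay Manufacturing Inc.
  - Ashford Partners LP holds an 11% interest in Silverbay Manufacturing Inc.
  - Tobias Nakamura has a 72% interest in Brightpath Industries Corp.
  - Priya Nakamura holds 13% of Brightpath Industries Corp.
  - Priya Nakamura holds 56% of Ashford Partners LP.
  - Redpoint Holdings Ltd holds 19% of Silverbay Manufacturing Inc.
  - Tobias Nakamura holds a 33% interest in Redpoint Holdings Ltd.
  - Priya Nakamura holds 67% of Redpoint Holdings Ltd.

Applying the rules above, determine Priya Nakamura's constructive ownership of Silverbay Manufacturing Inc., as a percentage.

71.21%

By spousal attribution (R3), Priya Nakamura is treated as also owning Tobias Nakamura's interest in Brightpath Industries Corp, giving 13% + 72% = 85%.
By spousal attribution (R3), Priya Nakamura is treated as also owning Tobias Nakamura's interest in Ashford Partners LP, giving 56% + 40% = 96%.
By spousal attribution (R3), Priya Nakamura is treated as also owning Tobias Nakamura's interest in Redpoint Holdings Ltd, giving 67% + 33% = 100%.
Chain via Brightpath Industries Corp. (R2): 85% × 49% = 41.65% of Silverbay Manufacturing Inc.
Chain via Ashford Partners LP (R2): 96% × 11% = 10.56% of Silverbay Manufacturing Inc.
Chain via Redpoint Holdings Ltd (R2): 100% × 19% = 19% of Silverbay Manufacturing Inc.
Aggregating (R1): 41.65% + 10.56% + 19% = 71.21%.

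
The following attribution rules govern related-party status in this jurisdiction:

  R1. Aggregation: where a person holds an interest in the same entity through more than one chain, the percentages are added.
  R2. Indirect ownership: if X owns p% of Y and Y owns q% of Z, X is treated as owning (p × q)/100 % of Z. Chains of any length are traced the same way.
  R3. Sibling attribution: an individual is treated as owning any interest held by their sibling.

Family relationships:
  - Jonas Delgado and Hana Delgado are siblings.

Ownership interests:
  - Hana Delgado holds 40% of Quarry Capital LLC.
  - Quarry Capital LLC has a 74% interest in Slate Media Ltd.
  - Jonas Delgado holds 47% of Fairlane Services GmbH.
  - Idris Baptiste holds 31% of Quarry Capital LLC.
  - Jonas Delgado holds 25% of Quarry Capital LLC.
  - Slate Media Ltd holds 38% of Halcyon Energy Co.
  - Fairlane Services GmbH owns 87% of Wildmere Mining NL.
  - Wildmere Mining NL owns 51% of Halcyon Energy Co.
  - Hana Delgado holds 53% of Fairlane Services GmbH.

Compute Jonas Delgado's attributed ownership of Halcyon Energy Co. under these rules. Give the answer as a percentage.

62.648%

By sibling attribution (R3), Jonas Delgado is treated as also owning Hana Delgado's interest in Fairlane Services GmbH, giving 47% + 53% = 100%.
By sibling attribution (R3), Jonas Delgado is treated as also owning Hana Delgado's interest in Quarry Capital LLC, giving 25% + 40% = 65%.
Chain via Fairlane Services GmbH → Wildmere Mining NL (R2): 100% × 87% × 51% = 44.37% of Halcyon Energy Co.
Chain via Quarry Capital LLC → Slate Media Ltd (R2): 65% × 74% × 38% = 18.278% of Halcyon Energy Co.
Aggregating (R1): 44.37% + 18.278% = 62.648%.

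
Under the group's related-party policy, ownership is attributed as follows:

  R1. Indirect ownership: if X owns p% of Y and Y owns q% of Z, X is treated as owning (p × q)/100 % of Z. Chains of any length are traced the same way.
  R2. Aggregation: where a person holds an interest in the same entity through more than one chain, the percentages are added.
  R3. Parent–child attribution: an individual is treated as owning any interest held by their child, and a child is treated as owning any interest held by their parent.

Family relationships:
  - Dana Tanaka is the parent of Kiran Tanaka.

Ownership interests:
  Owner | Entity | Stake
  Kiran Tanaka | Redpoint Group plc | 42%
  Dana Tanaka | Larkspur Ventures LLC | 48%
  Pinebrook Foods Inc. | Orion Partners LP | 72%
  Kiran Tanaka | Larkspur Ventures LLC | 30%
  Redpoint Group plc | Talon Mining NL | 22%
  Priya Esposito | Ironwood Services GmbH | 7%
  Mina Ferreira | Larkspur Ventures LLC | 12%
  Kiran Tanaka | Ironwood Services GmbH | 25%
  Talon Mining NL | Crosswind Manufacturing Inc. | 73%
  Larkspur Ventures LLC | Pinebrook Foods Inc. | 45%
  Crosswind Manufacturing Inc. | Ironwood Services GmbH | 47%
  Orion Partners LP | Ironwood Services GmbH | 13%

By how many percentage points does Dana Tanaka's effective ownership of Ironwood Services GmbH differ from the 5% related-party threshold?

26.455604

By parent–child attribution (R3), Dana Tanaka is treated as also owning Kiran Tanaka's interest in Larkspur Ventures LLC, giving 48% + 30% = 78%.
By parent–child attribution (R3), Dana Tanaka is treated as owning Kiran Tanaka's 42% interest in Redpoint Group plc.
By parent–child attribution (R3), Dana Tanaka is treated as owning Kiran Tanaka's 25% interest in Ironwood Services GmbH.
Chain via Larkspur Ventures LLC → Pinebrook Foods Inc. → Orion Partners LP (R1): 78% × 45% × 72% × 13% = 3.28536% of Ironwood Services GmbH.
Chain via Redpoint Group plc → Talon Mining NL → Crosswind Manufacturing Inc. (R1): 42% × 22% × 73% × 47% = 3.170244% of Ironwood Services GmbH.
Direct interest in Ironwood Services GmbH: 25%.
Aggregating (R2): 3.28536% + 3.170244% + 25% = 31.455604%.
31.455604% exceeds the 5% threshold by 26.455604 percentage points.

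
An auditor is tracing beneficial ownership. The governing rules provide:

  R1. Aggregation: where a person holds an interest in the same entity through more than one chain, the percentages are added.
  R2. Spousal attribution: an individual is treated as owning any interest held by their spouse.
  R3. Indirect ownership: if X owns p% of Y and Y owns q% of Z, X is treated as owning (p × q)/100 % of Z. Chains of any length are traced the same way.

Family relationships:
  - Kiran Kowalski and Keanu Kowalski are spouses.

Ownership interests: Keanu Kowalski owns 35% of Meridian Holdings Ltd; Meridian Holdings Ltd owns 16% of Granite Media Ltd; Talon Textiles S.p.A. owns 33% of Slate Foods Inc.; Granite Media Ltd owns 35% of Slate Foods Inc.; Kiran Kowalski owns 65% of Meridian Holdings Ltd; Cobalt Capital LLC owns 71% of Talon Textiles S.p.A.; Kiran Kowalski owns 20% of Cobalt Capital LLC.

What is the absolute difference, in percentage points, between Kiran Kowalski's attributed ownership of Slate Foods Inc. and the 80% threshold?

By spousal attribution (R2), Kiran Kowalski is treated as also owning Keanu Kowalski's interest in Meridian Holdings Ltd, giving 65% + 35% = 100%.
Chain via Cobalt Capital LLC → Talon Textiles S.p.A. (R3): 20% × 71% × 33% = 4.686% of Slate Foods Inc.
Chain via Meridian Holdings Ltd → Granite Media Ltd (R3): 100% × 16% × 35% = 5.6% of Slate Foods Inc.
Aggregating (R1): 4.686% + 5.6% = 10.286%.
10.286% falls short of the 80% threshold by 69.714 percentage points.

69.714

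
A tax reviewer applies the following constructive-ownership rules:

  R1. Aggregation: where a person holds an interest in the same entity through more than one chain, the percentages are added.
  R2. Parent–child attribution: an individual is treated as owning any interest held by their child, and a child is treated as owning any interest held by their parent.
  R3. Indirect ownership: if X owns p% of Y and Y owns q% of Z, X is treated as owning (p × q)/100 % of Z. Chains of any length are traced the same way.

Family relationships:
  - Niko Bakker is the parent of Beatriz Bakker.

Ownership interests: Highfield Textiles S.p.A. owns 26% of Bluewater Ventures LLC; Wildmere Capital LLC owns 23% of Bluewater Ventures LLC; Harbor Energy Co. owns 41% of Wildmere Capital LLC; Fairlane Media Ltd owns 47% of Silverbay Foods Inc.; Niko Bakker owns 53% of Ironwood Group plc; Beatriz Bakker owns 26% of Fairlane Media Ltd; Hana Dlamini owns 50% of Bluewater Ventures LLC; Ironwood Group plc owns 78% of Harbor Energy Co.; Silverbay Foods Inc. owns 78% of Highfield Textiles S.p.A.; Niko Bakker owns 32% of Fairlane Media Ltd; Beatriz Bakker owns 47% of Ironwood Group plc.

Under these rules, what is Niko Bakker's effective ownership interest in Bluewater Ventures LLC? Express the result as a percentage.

12.883728%

By parent–child attribution (R2), Niko Bakker is treated as also owning Beatriz Bakker's interest in Fairlane Media Ltd, giving 32% + 26% = 58%.
By parent–child attribution (R2), Niko Bakker is treated as also owning Beatriz Bakker's interest in Ironwood Group plc, giving 53% + 47% = 100%.
Chain via Fairlane Media Ltd → Silverbay Foods Inc. → Highfield Textiles S.p.A. (R3): 58% × 47% × 78% × 26% = 5.528328% of Bluewater Ventures LLC.
Chain via Ironwood Group plc → Harbor Energy Co. → Wildmere Capital LLC (R3): 100% × 78% × 41% × 23% = 7.3554% of Bluewater Ventures LLC.
Aggregating (R1): 5.528328% + 7.3554% = 12.883728%.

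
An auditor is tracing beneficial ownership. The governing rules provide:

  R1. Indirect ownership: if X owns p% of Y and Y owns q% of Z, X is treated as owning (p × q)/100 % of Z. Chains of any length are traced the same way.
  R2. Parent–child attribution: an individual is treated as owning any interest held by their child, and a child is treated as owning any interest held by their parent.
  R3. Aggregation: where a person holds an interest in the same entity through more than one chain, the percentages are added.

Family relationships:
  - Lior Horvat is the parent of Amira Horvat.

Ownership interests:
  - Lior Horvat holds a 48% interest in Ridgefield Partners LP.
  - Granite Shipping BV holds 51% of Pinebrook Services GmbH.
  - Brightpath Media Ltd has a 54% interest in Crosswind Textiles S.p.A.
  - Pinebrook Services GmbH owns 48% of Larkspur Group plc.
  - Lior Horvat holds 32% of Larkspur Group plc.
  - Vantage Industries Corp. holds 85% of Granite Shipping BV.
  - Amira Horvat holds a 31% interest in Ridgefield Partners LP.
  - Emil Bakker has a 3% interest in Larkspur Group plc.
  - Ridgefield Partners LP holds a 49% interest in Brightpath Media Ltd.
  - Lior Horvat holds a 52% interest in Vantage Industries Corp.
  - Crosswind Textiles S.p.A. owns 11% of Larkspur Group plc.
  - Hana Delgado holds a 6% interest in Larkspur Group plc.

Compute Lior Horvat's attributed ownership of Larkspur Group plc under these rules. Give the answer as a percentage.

By parent–child attribution (R2), Lior Horvat is treated as also owning Amira Horvat's interest in Ridgefield Partners LP, giving 48% + 31% = 79%.
Chain via Vantage Industries Corp. → Granite Shipping BV → Pinebrook Services GmbH (R1): 52% × 85% × 51% × 48% = 10.82016% of Larkspur Group plc.
Chain via Ridgefield Partners LP → Brightpath Media Ltd → Crosswind Textiles S.p.A. (R1): 79% × 49% × 54% × 11% = 2.299374% of Larkspur Group plc.
Direct interest in Larkspur Group plc: 32%.
Aggregating (R3): 10.82016% + 2.299374% + 32% = 45.119534%.

45.119534%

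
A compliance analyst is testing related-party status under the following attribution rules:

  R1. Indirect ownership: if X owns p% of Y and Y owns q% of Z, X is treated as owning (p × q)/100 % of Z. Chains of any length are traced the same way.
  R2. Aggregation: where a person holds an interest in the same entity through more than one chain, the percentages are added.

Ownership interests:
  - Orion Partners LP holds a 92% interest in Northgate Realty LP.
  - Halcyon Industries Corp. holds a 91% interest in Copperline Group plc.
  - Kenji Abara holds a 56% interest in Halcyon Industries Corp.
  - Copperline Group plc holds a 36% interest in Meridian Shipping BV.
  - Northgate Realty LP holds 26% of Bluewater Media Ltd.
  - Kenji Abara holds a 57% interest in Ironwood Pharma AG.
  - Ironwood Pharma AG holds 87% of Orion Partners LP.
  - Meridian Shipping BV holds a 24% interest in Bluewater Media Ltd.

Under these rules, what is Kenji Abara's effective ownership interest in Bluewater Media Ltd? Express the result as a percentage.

16.264872%

Chain via Ironwood Pharma AG → Orion Partners LP → Northgate Realty LP (R1): 57% × 87% × 92% × 26% = 11.861928% of Bluewater Media Ltd.
Chain via Halcyon Industries Corp. → Copperline Group plc → Meridian Shipping BV (R1): 56% × 91% × 36% × 24% = 4.402944% of Bluewater Media Ltd.
Aggregating (R2): 11.861928% + 4.402944% = 16.264872%.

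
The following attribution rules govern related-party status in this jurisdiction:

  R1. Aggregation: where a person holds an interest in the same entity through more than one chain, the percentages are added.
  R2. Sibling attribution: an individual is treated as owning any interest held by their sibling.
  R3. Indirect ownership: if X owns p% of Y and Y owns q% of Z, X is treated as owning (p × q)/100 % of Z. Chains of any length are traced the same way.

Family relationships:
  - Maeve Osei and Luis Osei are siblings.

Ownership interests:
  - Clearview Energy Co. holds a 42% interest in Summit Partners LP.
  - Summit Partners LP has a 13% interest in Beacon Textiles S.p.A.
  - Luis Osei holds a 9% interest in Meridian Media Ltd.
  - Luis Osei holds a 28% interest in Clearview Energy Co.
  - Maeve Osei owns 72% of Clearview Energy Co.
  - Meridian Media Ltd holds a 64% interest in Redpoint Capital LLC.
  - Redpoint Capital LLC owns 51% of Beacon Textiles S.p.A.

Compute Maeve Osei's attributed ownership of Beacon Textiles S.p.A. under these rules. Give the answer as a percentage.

By sibling attribution (R2), Maeve Osei is treated as also owning Luis Osei's interest in Clearview Energy Co, giving 72% + 28% = 100%.
By sibling attribution (R2), Maeve Osei is treated as owning Luis Osei's 9% interest in Meridian Media Ltd.
Chain via Clearview Energy Co. → Summit Partners LP (R3): 100% × 42% × 13% = 5.46% of Beacon Textiles S.p.A.
Chain via Meridian Media Ltd → Redpoint Capital LLC (R3): 9% × 64% × 51% = 2.9376% of Beacon Textiles S.p.A.
Aggregating (R1): 5.46% + 2.9376% = 8.3976%.

8.3976%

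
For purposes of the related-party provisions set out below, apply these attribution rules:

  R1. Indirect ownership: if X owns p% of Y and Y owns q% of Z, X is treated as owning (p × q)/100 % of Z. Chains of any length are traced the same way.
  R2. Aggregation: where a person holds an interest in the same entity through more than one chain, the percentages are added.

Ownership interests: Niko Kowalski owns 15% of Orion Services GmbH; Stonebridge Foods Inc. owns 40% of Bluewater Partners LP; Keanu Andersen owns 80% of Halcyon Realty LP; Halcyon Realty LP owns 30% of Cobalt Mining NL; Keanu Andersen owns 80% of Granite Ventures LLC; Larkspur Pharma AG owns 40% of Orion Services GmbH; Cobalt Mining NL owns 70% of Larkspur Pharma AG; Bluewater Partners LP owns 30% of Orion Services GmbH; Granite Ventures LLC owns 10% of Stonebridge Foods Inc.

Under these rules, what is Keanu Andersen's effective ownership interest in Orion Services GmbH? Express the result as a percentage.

7.68%

Chain via Halcyon Realty LP → Cobalt Mining NL → Larkspur Pharma AG (R1): 80% × 30% × 70% × 40% = 6.72% of Orion Services GmbH.
Chain via Granite Ventures LLC → Stonebridge Foods Inc. → Bluewater Partners LP (R1): 80% × 10% × 40% × 30% = 0.96% of Orion Services GmbH.
Aggregating (R2): 6.72% + 0.96% = 7.68%.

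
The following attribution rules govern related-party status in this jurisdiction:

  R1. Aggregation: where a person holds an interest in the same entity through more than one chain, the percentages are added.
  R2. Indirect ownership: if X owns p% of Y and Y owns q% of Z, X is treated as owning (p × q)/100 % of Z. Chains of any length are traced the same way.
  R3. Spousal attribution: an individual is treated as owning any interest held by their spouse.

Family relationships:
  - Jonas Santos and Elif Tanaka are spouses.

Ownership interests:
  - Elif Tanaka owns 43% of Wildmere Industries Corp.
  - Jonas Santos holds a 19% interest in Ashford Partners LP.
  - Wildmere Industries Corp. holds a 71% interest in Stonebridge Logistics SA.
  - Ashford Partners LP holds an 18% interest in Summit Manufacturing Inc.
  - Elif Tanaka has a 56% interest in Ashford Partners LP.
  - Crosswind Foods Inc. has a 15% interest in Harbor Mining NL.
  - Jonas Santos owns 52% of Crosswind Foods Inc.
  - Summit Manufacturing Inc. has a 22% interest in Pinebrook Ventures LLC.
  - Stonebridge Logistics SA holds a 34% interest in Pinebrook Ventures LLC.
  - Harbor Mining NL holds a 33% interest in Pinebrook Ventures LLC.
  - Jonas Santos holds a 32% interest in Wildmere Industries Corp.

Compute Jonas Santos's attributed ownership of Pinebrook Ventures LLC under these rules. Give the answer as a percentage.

By spousal attribution (R3), Jonas Santos is treated as also owning Elif Tanaka's interest in Wildmere Industries Corp, giving 32% + 43% = 75%.
By spousal attribution (R3), Jonas Santos is treated as also owning Elif Tanaka's interest in Ashford Partners LP, giving 19% + 56% = 75%.
Chain via Wildmere Industries Corp. → Stonebridge Logistics SA (R2): 75% × 71% × 34% = 18.105% of Pinebrook Ventures LLC.
Chain via Ashford Partners LP → Summit Manufacturing Inc. (R2): 75% × 18% × 22% = 2.97% of Pinebrook Ventures LLC.
Chain via Crosswind Foods Inc. → Harbor Mining NL (R2): 52% × 15% × 33% = 2.574% of Pinebrook Ventures LLC.
Aggregating (R1): 18.105% + 2.97% + 2.574% = 23.649%.

23.649%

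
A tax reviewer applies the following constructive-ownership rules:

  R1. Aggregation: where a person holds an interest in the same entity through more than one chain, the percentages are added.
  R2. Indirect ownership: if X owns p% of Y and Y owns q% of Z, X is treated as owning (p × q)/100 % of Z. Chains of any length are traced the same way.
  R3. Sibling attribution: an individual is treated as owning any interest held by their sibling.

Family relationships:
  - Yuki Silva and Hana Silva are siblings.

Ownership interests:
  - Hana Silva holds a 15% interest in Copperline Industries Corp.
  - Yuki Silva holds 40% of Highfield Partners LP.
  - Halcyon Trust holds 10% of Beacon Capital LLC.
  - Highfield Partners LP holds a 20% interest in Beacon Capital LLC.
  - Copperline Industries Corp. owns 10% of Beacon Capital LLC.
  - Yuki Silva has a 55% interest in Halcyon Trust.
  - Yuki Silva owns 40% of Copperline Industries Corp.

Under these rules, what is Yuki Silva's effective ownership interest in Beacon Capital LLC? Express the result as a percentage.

19%

By sibling attribution (R3), Yuki Silva is treated as also owning Hana Silva's interest in Copperline Industries Corp, giving 40% + 15% = 55%.
Chain via Highfield Partners LP (R2): 40% × 20% = 8% of Beacon Capital LLC.
Chain via Copperline Industries Corp. (R2): 55% × 10% = 5.5% of Beacon Capital LLC.
Chain via Halcyon Trust (R2): 55% × 10% = 5.5% of Beacon Capital LLC.
Aggregating (R1): 8% + 5.5% + 5.5% = 19%.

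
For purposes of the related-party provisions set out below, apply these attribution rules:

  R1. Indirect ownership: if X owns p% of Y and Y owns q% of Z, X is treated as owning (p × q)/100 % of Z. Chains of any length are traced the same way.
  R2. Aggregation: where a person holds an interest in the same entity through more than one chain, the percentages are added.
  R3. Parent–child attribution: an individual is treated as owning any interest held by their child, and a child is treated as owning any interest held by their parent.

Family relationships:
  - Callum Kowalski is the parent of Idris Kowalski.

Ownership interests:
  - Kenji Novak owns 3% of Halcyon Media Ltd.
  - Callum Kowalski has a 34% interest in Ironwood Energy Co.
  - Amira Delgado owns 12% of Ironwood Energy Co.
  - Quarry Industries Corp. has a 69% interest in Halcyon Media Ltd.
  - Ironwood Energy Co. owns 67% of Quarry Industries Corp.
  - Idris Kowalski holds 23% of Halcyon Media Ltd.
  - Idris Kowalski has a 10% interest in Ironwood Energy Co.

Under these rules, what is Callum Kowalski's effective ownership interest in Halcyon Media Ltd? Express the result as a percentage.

43.3412%

By parent–child attribution (R3), Callum Kowalski is treated as also owning Idris Kowalski's interest in Ironwood Energy Co, giving 34% + 10% = 44%.
By parent–child attribution (R3), Callum Kowalski is treated as owning Idris Kowalski's 23% interest in Halcyon Media Ltd.
Chain via Ironwood Energy Co. → Quarry Industries Corp. (R1): 44% × 67% × 69% = 20.3412% of Halcyon Media Ltd.
Direct interest in Halcyon Media Ltd: 23%.
Aggregating (R2): 20.3412% + 23% = 43.3412%.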